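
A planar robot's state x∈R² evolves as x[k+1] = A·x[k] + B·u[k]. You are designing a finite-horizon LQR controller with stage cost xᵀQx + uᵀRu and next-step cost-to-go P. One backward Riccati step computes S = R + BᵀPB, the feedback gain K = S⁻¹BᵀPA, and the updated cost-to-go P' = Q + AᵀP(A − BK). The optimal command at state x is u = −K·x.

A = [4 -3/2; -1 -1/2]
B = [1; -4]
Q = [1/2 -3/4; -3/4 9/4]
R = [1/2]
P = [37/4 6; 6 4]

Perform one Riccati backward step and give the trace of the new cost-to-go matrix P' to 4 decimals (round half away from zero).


BᵀP = [-14.7500 -10.0000]
S = R + BᵀPB = [1/2] + [25.2500] = [25.7500]
BᵀPA = [-49.0000 27.1250]
K = S⁻¹·BᵀPA = [-1.9029 1.0534]
A−BK = [5.9029 -2.5534; -8.6117 3.7136]
AᵀP(A−BK) = [10.7573 -4.8835; -4.8835 2.2391]
P' = Q + AᵀP(A−BK) = [11.2573 -5.6335; -5.6335 4.4891]
tr(P') = 15.7464

15.7464


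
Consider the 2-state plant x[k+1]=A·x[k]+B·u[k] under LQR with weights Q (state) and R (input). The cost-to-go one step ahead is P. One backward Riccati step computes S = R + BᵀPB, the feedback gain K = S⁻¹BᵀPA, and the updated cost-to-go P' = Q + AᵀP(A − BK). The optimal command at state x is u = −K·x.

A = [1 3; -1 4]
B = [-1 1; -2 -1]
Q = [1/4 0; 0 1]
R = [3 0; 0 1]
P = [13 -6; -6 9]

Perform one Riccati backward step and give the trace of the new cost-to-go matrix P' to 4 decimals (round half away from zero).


16.8647

BᵀP = [-1.0000 -12.0000; 19.0000 -15.0000]
S = R + BᵀPB = [3 0; 0 1] + [25.0000 11.0000; 11.0000 34.0000] = [28.0000 11.0000; 11.0000 35.0000]
BᵀPA = [11.0000 -51.0000; 34.0000 -3.0000]
K = S⁻¹·BᵀPA = [0.0128 -2.0396; 0.9674 0.5553]
A−BK = [0.0454 0.4051; -0.0070 0.4761]
AᵀP(A−BK) = [0.9674 0.5553; 0.5553 14.6473]
P' = Q + AᵀP(A−BK) = [1.2174 0.5553; 0.5553 15.6473]
tr(P') = 16.8647


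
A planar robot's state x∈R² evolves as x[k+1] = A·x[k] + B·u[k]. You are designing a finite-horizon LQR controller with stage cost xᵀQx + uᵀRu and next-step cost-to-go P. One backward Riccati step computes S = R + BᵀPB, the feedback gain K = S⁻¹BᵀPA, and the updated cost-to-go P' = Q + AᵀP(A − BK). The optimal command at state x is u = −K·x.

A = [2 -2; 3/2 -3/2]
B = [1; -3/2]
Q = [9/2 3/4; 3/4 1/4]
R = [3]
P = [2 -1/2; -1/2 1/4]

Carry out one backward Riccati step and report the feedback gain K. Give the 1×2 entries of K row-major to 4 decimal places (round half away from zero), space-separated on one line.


0.5929 -0.5929

BᵀP = [2.7500 -0.8750]
S = R + BᵀPB = [3] + [4.0625] = [7.0625]
BᵀPA = [4.1875 -4.1875]
K = S⁻¹·BᵀPA = [0.5929 -0.5929]
A−BK = [1.4071 -1.4071; 2.3894 -2.3894]
AᵀP(A−BK) = [3.0796 -3.0796; -3.0796 3.0796]
P' = Q + AᵀP(A−BK) = [7.5796 -2.3296; -2.3296 3.3296]
tr(P') = 10.9093


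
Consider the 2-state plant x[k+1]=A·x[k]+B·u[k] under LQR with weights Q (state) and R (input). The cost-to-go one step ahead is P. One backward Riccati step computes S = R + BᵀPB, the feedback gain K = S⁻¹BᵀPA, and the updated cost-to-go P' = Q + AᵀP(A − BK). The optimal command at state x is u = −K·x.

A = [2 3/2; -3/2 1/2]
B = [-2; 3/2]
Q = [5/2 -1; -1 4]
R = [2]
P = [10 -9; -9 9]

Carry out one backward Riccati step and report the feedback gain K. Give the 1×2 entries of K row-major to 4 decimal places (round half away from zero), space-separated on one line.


BᵀP = [-33.5000 31.5000]
S = R + BᵀPB = [2] + [114.2500] = [116.2500]
BᵀPA = [-114.2500 -34.5000]
K = S⁻¹·BᵀPA = [-0.9828 -0.2968]
A−BK = [0.0344 0.9065; -0.0258 0.9452]
AᵀP(A−BK) = [1.9656 0.5935; 0.5935 1.0113]
P' = Q + AᵀP(A−BK) = [4.4656 -0.4065; -0.4065 5.0113]
tr(P') = 9.4769

-0.9828 -0.2968


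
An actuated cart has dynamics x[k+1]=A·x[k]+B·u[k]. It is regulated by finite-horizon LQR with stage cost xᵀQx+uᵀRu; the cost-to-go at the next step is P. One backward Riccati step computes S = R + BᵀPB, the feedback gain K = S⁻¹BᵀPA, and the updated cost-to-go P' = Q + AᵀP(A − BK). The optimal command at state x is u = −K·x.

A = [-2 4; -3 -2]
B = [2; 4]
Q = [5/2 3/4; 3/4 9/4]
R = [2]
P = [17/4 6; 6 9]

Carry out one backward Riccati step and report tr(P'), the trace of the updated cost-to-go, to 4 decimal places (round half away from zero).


BᵀP = [32.5000 48.0000]
S = R + BᵀPB = [2] + [257.0000] = [259.0000]
BᵀPA = [-209.0000 34.0000]
K = S⁻¹·BᵀPA = [-0.8069 0.1313]
A−BK = [-0.3861 3.7375; 0.2278 -2.5251]
AᵀP(A−BK) = [1.3475 -0.5637; -0.5637 3.5367]
P' = Q + AᵀP(A−BK) = [3.8475 0.1863; 0.1863 5.7867]
tr(P') = 9.6342

9.6342


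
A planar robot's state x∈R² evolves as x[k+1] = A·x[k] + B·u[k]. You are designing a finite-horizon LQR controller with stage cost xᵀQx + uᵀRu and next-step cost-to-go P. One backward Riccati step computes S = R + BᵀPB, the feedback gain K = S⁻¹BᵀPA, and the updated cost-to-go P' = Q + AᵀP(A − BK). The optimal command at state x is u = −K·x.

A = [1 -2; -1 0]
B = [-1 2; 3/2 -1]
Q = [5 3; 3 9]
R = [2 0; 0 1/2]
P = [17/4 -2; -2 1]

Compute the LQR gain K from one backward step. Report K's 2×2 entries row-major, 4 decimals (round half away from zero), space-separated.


-0.0975 0.1037 0.5187 -0.7220

BᵀP = [-7.2500 3.5000; 10.5000 -5.0000]
S = R + BᵀPB = [2 0; 0 1/2] + [12.5000 -18.0000; -18.0000 26.0000] = [14.5000 -18.0000; -18.0000 26.5000]
BᵀPA = [-10.7500 14.5000; 15.5000 -21.0000]
K = S⁻¹·BᵀPA = [-0.0975 0.1037; 0.5187 -0.7220]
A−BK = [-0.1349 -0.4523; -0.3351 -0.8776]
AᵀP(A−BK) = [0.1623 -0.1940; -0.1940 0.3340]
P' = Q + AᵀP(A−BK) = [5.1623 2.8060; 2.8060 9.3340]
tr(P') = 14.4964


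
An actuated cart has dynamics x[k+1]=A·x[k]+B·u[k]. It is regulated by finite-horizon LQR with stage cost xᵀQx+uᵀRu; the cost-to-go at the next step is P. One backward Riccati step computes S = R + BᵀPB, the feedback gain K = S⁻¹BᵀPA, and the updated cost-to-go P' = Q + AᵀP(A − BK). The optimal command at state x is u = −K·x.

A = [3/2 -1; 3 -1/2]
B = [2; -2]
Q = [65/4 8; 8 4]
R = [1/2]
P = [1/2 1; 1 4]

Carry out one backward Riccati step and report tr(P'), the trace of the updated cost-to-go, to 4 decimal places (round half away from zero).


BᵀP = [-1.0000 -6.0000]
S = R + BᵀPB = [1/2] + [10.0000] = [10.5000]
BᵀPA = [-19.5000 4.0000]
K = S⁻¹·BᵀPA = [-1.8571 0.3810]
A−BK = [5.2143 -1.7619; -0.7143 0.2619]
AᵀP(A−BK) = [9.9107 -3.0714; -3.0714 0.9762]
P' = Q + AᵀP(A−BK) = [26.1607 4.9286; 4.9286 4.9762]
tr(P') = 31.1369

31.1369


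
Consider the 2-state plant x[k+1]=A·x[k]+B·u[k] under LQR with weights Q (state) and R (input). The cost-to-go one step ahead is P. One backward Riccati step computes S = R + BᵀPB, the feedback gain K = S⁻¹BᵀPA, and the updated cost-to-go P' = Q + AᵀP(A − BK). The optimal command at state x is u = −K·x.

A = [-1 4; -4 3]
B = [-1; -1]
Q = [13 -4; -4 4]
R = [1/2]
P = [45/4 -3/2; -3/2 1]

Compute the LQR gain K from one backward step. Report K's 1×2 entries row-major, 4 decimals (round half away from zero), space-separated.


0.7949 -3.8462

BᵀP = [-9.7500 0.5000]
S = R + BᵀPB = [1/2] + [9.2500] = [9.7500]
BᵀPA = [7.7500 -37.5000]
K = S⁻¹·BᵀPA = [0.7949 -3.8462]
A−BK = [-0.2051 0.1538; -3.2051 -0.8462]
AᵀP(A−BK) = [9.0897 1.3077; 1.3077 8.7692]
P' = Q + AᵀP(A−BK) = [22.0897 -2.6923; -2.6923 12.7692]
tr(P') = 34.8590


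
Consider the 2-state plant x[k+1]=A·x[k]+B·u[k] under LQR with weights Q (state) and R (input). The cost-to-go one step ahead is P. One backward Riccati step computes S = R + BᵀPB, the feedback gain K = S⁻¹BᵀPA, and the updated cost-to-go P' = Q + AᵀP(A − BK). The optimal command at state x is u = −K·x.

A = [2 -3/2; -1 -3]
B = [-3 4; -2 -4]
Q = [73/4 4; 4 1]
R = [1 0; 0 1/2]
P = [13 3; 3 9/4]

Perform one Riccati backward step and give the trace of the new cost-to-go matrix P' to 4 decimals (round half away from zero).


20.1870

BᵀP = [-45.0000 -13.5000; 40.0000 3.0000]
S = R + BᵀPB = [1 0; 0 1/2] + [162.0000 -126.0000; -126.0000 148.0000] = [163.0000 -126.0000; -126.0000 148.5000]
BᵀPA = [-76.5000 108.0000; 77.0000 -69.0000]
K = S⁻¹·BᵀPA = [-0.1991 0.8817; 0.3496 0.2835]
A−BK = [0.0044 0.0113; 0.0002 -0.1028]
AᵀP(A−BK) = [0.1010 -0.1267; -0.1267 0.8360]
P' = Q + AᵀP(A−BK) = [18.3510 3.8733; 3.8733 1.8360]
tr(P') = 20.1870


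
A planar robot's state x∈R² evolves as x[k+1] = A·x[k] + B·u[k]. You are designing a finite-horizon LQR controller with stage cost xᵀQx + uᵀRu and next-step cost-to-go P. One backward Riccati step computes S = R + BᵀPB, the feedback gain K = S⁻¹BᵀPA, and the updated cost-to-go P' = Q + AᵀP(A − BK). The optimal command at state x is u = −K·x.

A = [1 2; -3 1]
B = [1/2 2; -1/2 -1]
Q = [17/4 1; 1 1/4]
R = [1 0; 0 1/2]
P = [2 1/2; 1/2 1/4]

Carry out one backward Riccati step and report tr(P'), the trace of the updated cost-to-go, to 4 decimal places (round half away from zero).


6.8543

BᵀP = [0.7500 0.1250; 3.5000 0.7500]
S = R + BᵀPB = [1 0; 0 1/2] + [0.3125 1.3750; 1.3750 6.2500] = [1.3125 1.3750; 1.3750 6.7500]
BᵀPA = [0.3750 1.6250; 1.2500 7.7500]
K = S⁻¹·BᵀPA = [0.1166 0.0448; 0.1614 1.1390]
A−BK = [0.6188 -0.3004; -2.7803 2.1614]
AᵀP(A−BK) = [1.0045 -0.6906; -0.6906 1.3498]
P' = Q + AᵀP(A−BK) = [5.2545 0.3094; 0.3094 1.5998]
tr(P') = 6.8543


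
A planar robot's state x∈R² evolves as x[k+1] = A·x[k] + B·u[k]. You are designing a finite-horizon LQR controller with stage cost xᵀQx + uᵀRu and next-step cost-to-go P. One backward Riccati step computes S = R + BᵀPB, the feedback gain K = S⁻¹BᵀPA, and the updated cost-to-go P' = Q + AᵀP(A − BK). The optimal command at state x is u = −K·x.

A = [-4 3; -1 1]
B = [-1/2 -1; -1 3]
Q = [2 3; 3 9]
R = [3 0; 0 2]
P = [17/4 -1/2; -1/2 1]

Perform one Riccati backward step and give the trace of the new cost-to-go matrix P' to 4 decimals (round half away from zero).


59.0664

BᵀP = [-1.6250 -0.7500; -5.7500 3.5000]
S = R + BᵀPB = [3 0; 0 2] + [1.5625 -0.6250; -0.6250 16.2500] = [4.5625 -0.6250; -0.6250 18.2500]
BᵀPA = [7.2500 -5.6250; 19.5000 -13.7500]
K = S⁻¹·BᵀPA = [1.7436 -1.3424; 1.1282 -0.7994]
A−BK = [-2.0000 1.5294; -2.6410 2.0558]
AᵀP(A−BK) = [30.3590 -23.1795; -23.1795 17.7074]
P' = Q + AᵀP(A−BK) = [32.3590 -20.1795; -20.1795 26.7074]
tr(P') = 59.0664


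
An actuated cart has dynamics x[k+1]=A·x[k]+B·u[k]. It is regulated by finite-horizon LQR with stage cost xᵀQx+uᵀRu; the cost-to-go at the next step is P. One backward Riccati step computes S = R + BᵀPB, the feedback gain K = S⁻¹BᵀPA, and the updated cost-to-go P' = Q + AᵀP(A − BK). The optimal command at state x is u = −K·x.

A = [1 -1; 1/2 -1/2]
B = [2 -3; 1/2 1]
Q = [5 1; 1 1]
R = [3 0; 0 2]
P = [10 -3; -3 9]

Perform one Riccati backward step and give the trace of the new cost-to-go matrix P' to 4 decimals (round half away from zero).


8.2715

BᵀP = [18.5000 -1.5000; -33.0000 18.0000]
S = R + BᵀPB = [3 0; 0 2] + [36.2500 -57.0000; -57.0000 117.0000] = [39.2500 -57.0000; -57.0000 119.0000]
BᵀPA = [17.7500 -17.7500; -24.0000 24.0000]
K = S⁻¹·BᵀPA = [0.5235 -0.5235; 0.0491 -0.0491]
A−BK = [0.1002 -0.1002; 0.1892 -0.1892]
AᵀP(A−BK) = [1.1357 -1.1357; -1.1357 1.1357]
P' = Q + AᵀP(A−BK) = [6.1357 -0.1357; -0.1357 2.1357]
tr(P') = 8.2715


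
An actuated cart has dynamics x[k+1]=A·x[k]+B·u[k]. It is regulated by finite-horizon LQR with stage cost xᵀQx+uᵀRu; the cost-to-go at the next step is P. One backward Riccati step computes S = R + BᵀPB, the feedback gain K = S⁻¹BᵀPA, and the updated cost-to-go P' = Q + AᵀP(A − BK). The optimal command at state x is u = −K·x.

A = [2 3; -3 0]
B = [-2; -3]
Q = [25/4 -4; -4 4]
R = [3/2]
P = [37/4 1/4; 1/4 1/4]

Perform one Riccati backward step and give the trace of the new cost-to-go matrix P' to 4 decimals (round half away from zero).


25.9186

BᵀP = [-19.2500 -1.2500]
S = R + BᵀPB = [3/2] + [42.2500] = [43.7500]
BᵀPA = [-34.7500 -57.7500]
K = S⁻¹·BᵀPA = [-0.7943 -1.3200]
A−BK = [0.4114 0.3600; -5.3829 -3.9600]
AᵀP(A−BK) = [8.6486 7.3800; 7.3800 7.0200]
P' = Q + AᵀP(A−BK) = [14.8986 3.3800; 3.3800 11.0200]
tr(P') = 25.9186


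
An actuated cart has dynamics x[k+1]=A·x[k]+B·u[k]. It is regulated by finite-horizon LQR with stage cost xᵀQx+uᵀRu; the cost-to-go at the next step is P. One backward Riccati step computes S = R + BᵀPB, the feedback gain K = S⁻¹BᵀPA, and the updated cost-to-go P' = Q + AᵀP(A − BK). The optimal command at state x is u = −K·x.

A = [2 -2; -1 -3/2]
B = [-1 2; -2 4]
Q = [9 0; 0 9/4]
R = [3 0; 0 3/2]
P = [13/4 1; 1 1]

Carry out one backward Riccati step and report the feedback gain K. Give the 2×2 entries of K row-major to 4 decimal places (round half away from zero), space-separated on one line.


-0.0719 0.1439 0.2878 -0.5755

BᵀP = [-5.2500 -3.0000; 10.5000 6.0000]
S = R + BᵀPB = [3 0; 0 3/2] + [11.2500 -22.5000; -22.5000 45.0000] = [14.2500 -22.5000; -22.5000 46.5000]
BᵀPA = [-7.5000 15.0000; 15.0000 -30.0000]
K = S⁻¹·BᵀPA = [-0.0719 0.1439; 0.2878 -0.5755]
A−BK = [1.3525 -0.7050; -2.2950 1.0899]
AᵀP(A−BK) = [5.1439 -2.7878; -2.7878 1.8255]
P' = Q + AᵀP(A−BK) = [14.1439 -2.7878; -2.7878 4.0755]
tr(P') = 18.2194


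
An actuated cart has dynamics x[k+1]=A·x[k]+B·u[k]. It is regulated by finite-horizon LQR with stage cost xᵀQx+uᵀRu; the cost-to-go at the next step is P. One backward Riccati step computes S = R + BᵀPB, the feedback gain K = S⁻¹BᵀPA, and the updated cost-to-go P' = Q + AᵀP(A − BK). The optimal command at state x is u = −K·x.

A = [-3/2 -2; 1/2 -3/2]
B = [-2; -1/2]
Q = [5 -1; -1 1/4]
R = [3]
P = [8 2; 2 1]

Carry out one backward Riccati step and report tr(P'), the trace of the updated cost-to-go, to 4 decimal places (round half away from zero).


10.6704

BᵀP = [-17.0000 -4.5000]
S = R + BᵀPB = [3] + [36.2500] = [39.2500]
BᵀPA = [23.2500 40.7500]
K = S⁻¹·BᵀPA = [0.5924 1.0382]
A−BK = [-0.3153 0.0764; 0.7962 -0.9809]
AᵀP(A−BK) = [1.4777 1.6115; 1.6115 3.9427]
P' = Q + AᵀP(A−BK) = [6.4777 0.6115; 0.6115 4.1927]
tr(P') = 10.6704


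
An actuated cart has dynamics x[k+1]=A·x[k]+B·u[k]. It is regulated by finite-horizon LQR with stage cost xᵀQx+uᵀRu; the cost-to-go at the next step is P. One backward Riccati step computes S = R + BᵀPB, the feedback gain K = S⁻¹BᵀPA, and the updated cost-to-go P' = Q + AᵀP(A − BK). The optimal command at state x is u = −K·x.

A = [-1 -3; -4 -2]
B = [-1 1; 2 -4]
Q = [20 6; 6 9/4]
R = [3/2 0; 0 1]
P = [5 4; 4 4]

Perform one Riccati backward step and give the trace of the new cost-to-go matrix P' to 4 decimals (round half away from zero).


51.4167

BᵀP = [3.0000 4.0000; -11.0000 -12.0000]
S = R + BᵀPB = [3/2 0; 0 1] + [5.0000 -13.0000; -13.0000 37.0000] = [6.5000 -13.0000; -13.0000 38.0000]
BᵀPA = [-19.0000 -17.0000; 59.0000 57.0000]
K = S⁻¹·BᵀPA = [0.5769 1.2179; 1.7500 1.9167]
A−BK = [-2.1731 -3.6987; 1.8462 3.2308]
AᵀP(A−BK) = [8.7115 13.0577; 13.0577 20.4551]
P' = Q + AᵀP(A−BK) = [28.7115 19.0577; 19.0577 22.7051]
tr(P') = 51.4167


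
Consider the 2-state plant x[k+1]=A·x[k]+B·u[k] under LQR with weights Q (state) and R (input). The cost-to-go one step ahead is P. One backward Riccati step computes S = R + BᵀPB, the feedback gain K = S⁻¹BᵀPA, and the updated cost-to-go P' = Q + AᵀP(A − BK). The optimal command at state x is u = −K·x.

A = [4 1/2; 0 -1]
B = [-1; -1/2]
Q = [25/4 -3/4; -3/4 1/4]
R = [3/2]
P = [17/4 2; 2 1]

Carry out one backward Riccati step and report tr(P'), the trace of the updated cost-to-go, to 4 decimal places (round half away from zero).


19.4355

BᵀP = [-5.2500 -2.5000]
S = R + BᵀPB = [3/2] + [6.5000] = [8.0000]
BᵀPA = [-21.0000 -0.1250]
K = S⁻¹·BᵀPA = [-2.6250 -0.0156]
A−BK = [1.3750 0.4844; -1.3125 -1.0078]
AᵀP(A−BK) = [12.8750 0.1719; 0.1719 0.0605]
P' = Q + AᵀP(A−BK) = [19.1250 -0.5781; -0.5781 0.3105]
tr(P') = 19.4355


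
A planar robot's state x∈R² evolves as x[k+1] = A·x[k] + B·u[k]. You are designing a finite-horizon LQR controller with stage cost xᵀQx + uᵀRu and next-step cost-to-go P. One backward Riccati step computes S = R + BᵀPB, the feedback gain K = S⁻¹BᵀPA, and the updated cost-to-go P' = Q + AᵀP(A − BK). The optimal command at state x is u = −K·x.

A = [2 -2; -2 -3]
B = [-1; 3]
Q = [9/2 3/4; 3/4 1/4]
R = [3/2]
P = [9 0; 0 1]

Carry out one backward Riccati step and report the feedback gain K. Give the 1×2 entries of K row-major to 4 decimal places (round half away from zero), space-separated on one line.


-1.2308 0.4615

BᵀP = [-9.0000 3.0000]
S = R + BᵀPB = [3/2] + [18.0000] = [19.5000]
BᵀPA = [-24.0000 9.0000]
K = S⁻¹·BᵀPA = [-1.2308 0.4615]
A−BK = [0.7692 -1.5385; 1.6923 -4.3846]
AᵀP(A−BK) = [10.4615 -18.9231; -18.9231 40.8462]
P' = Q + AᵀP(A−BK) = [14.9615 -18.1731; -18.1731 41.0962]
tr(P') = 56.0577


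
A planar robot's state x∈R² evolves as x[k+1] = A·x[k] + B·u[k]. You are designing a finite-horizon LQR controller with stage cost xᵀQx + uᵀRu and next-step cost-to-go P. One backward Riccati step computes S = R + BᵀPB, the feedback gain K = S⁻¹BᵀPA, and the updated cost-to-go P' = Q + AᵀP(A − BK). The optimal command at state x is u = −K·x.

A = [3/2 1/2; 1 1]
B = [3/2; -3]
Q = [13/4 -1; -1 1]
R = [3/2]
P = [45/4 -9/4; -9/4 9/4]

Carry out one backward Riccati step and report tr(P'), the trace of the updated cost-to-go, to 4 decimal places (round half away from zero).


BᵀP = [23.6250 -10.1250]
S = R + BᵀPB = [3/2] + [65.8125] = [67.3125]
BᵀPA = [25.3125 1.6875]
K = S⁻¹·BᵀPA = [0.3760 0.0251]
A−BK = [0.9359 0.4624; 2.1281 1.0752]
AᵀP(A−BK) = [11.2939 5.5529; 5.5529 2.7702]
P' = Q + AᵀP(A−BK) = [14.5439 4.5529; 4.5529 3.7702]
tr(P') = 18.3141

18.3141


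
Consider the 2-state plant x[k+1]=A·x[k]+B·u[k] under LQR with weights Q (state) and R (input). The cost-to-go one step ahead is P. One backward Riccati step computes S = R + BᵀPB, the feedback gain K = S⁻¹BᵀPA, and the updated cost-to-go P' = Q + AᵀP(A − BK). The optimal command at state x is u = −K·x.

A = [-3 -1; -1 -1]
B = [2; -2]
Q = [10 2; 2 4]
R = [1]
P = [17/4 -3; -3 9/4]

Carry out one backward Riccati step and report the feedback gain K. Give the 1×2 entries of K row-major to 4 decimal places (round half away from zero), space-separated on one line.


BᵀP = [14.5000 -10.5000]
S = R + BᵀPB = [1] + [50.0000] = [51.0000]
BᵀPA = [-33.0000 -4.0000]
K = S⁻¹·BᵀPA = [-0.6471 -0.0784]
A−BK = [-1.7059 -0.8431; -2.2941 -1.1569]
AᵀP(A−BK) = [1.1471 0.4118; 0.4118 0.1863]
P' = Q + AᵀP(A−BK) = [11.1471 2.4118; 2.4118 4.1863]
tr(P') = 15.3333

-0.6471 -0.0784


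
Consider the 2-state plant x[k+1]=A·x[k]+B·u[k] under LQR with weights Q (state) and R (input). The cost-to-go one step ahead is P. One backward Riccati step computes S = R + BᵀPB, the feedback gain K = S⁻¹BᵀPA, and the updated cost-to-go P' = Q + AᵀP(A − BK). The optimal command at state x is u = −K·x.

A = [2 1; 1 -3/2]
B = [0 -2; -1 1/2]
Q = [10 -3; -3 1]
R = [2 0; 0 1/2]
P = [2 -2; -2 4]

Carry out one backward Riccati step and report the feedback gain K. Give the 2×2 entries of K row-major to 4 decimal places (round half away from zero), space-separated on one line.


BᵀP = [2.0000 -4.0000; -5.0000 6.0000]
S = R + BᵀPB = [2 0; 0 1/2] + [4.0000 -6.0000; -6.0000 13.0000] = [6.0000 -6.0000; -6.0000 13.5000]
BᵀPA = [0.0000 8.0000; -4.0000 -14.0000]
K = S⁻¹·BᵀPA = [-0.5333 0.5333; -0.5333 -0.8000]
A−BK = [0.9333 -0.6000; 0.7333 -0.5667]
AᵀP(A−BK) = [1.8667 -1.2000; -1.2000 1.5333]
P' = Q + AᵀP(A−BK) = [11.8667 -4.2000; -4.2000 2.5333]
tr(P') = 14.4000

-0.5333 0.5333 -0.5333 -0.8000


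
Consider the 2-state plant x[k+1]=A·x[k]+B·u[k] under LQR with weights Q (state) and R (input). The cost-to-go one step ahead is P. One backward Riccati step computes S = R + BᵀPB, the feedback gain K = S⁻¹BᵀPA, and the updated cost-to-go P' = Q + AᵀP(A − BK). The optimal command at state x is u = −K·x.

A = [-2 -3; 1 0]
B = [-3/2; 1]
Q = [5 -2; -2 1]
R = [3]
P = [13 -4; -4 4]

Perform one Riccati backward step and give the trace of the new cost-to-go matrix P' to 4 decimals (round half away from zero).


24.6528

BᵀP = [-23.5000 10.0000]
S = R + BᵀPB = [3] + [45.2500] = [48.2500]
BᵀPA = [57.0000 70.5000]
K = S⁻¹·BᵀPA = [1.1813 1.4611]
A−BK = [-0.2280 -0.8083; -0.1813 -1.4611]
AᵀP(A−BK) = [4.6632 6.7150; 6.7150 13.9896]
P' = Q + AᵀP(A−BK) = [9.6632 4.7150; 4.7150 14.9896]
tr(P') = 24.6528


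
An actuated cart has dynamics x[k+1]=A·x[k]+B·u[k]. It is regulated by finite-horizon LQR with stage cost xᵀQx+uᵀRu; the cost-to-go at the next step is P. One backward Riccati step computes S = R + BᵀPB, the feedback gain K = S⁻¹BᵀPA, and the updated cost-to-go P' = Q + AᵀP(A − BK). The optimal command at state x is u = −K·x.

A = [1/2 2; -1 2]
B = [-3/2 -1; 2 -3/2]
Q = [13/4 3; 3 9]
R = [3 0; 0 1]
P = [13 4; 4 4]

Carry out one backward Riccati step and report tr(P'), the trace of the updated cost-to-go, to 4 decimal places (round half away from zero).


BᵀP = [-11.5000 2.0000; -19.0000 -10.0000]
S = R + BᵀPB = [3 0; 0 1] + [21.2500 8.5000; 8.5000 34.0000] = [24.2500 8.5000; 8.5000 35.0000]
BᵀPA = [-7.7500 -19.0000; 0.5000 -58.0000]
K = S⁻¹·BᵀPA = [-0.3548 -0.2215; 0.1005 -1.6033]
A−BK = [0.0683 0.0644; -0.1397 0.0380]
AᵀP(A−BK) = [0.4501 0.0850; 0.0850 2.7972]
P' = Q + AᵀP(A−BK) = [3.7001 3.0850; 3.0850 11.7972]
tr(P') = 15.4973

15.4973


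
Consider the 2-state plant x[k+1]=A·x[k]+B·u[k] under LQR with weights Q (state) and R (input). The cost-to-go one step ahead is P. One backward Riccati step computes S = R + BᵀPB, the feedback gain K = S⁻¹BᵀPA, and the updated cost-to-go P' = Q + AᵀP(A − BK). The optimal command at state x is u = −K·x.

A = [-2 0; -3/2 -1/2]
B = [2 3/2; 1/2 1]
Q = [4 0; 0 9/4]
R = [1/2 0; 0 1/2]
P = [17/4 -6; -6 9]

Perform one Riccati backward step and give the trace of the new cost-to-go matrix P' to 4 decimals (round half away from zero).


7.1889

BᵀP = [5.5000 -7.5000; 0.3750 0.0000]
S = R + BᵀPB = [1/2 0; 0 1/2] + [7.2500 0.7500; 0.7500 0.5625] = [7.7500 0.7500; 0.7500 1.0625]
BᵀPA = [0.2500 3.7500; -0.7500 0.0000]
K = S⁻¹·BᵀPA = [0.1079 0.5193; -0.7821 -0.3666]
A−BK = [-1.0428 -0.4888; -0.7719 -0.3931]
AᵀP(A−BK) = [0.6365 0.3452; 0.3452 0.3024]
P' = Q + AᵀP(A−BK) = [4.6365 0.3452; 0.3452 2.5524]
tr(P') = 7.1889


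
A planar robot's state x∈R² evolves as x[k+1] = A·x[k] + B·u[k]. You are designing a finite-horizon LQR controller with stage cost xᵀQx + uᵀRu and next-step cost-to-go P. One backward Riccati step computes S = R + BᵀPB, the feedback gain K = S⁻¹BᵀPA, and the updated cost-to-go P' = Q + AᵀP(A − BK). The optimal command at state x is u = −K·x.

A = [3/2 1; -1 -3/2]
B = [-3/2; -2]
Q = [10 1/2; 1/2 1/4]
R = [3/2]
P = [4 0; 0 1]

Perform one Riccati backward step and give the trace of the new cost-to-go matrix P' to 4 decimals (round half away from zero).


22.5000

BᵀP = [-6.0000 -2.0000]
S = R + BᵀPB = [3/2] + [13.0000] = [14.5000]
BᵀPA = [-7.0000 -3.0000]
K = S⁻¹·BᵀPA = [-0.4828 -0.2069]
A−BK = [0.7759 0.6897; -1.9655 -1.9138]
AᵀP(A−BK) = [6.6207 6.0517; 6.0517 5.6293]
P' = Q + AᵀP(A−BK) = [16.6207 6.5517; 6.5517 5.8793]
tr(P') = 22.5000


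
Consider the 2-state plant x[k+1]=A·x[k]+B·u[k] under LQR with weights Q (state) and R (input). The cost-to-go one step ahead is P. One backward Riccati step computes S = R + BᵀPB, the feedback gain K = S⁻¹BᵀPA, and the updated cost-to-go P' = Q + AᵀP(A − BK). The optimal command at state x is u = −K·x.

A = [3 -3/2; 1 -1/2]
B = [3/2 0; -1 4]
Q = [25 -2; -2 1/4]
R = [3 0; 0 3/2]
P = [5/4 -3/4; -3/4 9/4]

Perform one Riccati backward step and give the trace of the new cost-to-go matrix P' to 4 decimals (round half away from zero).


BᵀP = [2.6250 -3.3750; -3.0000 9.0000]
S = R + BᵀPB = [3 0; 0 3/2] + [7.3125 -13.5000; -13.5000 36.0000] = [10.3125 -13.5000; -13.5000 37.5000]
BᵀPA = [4.5000 -2.2500; 0.0000 0.0000]
K = S⁻¹·BᵀPA = [0.8253 -0.4127; 0.2971 -0.1486]
A−BK = [1.7620 -0.8810; 0.6369 -0.3184]
AᵀP(A−BK) = [5.2861 -2.6431; -2.6431 1.3215]
P' = Q + AᵀP(A−BK) = [30.2861 -4.6431; -4.6431 1.5715]
tr(P') = 31.8576

31.8576


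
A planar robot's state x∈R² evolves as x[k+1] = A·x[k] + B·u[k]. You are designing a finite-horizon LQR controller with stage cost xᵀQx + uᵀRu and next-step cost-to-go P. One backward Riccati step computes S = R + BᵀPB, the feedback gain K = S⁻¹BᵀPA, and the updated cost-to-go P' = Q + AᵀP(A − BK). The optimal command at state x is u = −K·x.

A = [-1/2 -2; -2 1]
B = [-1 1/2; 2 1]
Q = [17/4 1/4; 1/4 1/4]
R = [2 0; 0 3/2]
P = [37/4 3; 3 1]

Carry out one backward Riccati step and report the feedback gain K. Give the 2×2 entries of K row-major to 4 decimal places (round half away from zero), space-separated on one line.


BᵀP = [-3.2500 -1.0000; 7.6250 2.5000]
S = R + BᵀPB = [2 0; 0 3/2] + [1.2500 -2.6250; -2.6250 6.3125] = [3.2500 -2.6250; -2.6250 7.8125]
BᵀPA = [3.6250 5.5000; -8.8125 -12.7500]
K = S⁻¹·BᵀPA = [0.2804 0.5135; -1.0338 -1.4595]
A−BK = [0.2973 -0.7568; -1.5270 1.4324]
AᵀP(A−BK) = [2.1858 3.0270; 3.0270 4.5676]
P' = Q + AᵀP(A−BK) = [6.4358 3.2770; 3.2770 4.8176]
tr(P') = 11.2534

0.2804 0.5135 -1.0338 -1.4595


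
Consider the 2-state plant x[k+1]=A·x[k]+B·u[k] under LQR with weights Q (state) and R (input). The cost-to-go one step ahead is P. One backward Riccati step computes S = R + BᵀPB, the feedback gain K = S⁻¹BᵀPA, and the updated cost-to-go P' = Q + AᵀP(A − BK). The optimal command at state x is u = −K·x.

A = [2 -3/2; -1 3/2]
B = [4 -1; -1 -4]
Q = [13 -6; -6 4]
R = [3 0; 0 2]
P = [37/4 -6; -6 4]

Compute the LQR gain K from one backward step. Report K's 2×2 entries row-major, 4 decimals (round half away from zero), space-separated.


BᵀP = [43.0000 -28.0000; 14.7500 -10.0000]
S = R + BᵀPB = [3 0; 0 2] + [200.0000 69.0000; 69.0000 25.2500] = [203.0000 69.0000; 69.0000 27.2500]
BᵀPA = [114.0000 -106.5000; 39.5000 -37.1250]
K = S⁻¹·BᵀPA = [0.4943 -0.4418; 0.1979 -0.2438]
A−BK = [0.2206 0.0234; 0.2858 0.0832]
AᵀP(A−BK) = [0.8317 -0.7590; -0.7590 0.7138]
P' = Q + AᵀP(A−BK) = [13.8317 -6.7590; -6.7590 4.7138]
tr(P') = 18.5454

0.4943 -0.4418 0.1979 -0.2438


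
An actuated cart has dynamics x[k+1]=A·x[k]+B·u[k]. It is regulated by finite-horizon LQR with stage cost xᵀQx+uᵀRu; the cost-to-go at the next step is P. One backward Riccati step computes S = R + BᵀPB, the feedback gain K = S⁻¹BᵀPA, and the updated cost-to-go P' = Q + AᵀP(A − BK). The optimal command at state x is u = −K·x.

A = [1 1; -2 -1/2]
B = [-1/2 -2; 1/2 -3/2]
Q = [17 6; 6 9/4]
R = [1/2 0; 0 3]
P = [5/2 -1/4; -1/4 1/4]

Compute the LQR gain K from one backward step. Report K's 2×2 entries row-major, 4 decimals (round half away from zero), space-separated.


BᵀP = [-1.3750 0.2500; -4.6250 0.1250]
S = R + BᵀPB = [1/2 0; 0 3] + [0.8125 2.3750; 2.3750 9.0625] = [1.3125 2.3750; 2.3750 12.0625]
BᵀPA = [-1.8750 -1.5000; -4.8750 -4.6875]
K = S⁻¹·BᵀPA = [-1.0832 -0.6830; -0.1909 -0.2541]
A−BK = [0.0767 0.1502; -1.7447 -0.5397]
AᵀP(A−BK) = [1.5385 0.8555; 0.8555 0.5968]
P' = Q + AᵀP(A−BK) = [18.5385 6.8555; 6.8555 2.8468]
tr(P') = 21.3853

-1.0832 -0.6830 -0.1909 -0.2541


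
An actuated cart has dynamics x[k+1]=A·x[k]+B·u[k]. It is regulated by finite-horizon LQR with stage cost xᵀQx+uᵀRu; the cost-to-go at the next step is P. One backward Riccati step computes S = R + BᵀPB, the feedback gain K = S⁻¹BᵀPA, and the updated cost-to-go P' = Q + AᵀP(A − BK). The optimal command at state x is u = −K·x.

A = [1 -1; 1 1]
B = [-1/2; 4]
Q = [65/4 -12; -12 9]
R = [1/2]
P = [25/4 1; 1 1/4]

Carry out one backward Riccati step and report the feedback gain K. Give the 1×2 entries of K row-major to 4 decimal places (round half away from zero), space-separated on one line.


BᵀP = [0.8750 0.5000]
S = R + BᵀPB = [1/2] + [1.5625] = [2.0625]
BᵀPA = [1.3750 -0.3750]
K = S⁻¹·BᵀPA = [0.6667 -0.1818]
A−BK = [1.3333 -1.0909; -1.6667 1.7273]
AᵀP(A−BK) = [7.5833 -5.7500; -5.7500 4.4318]
P' = Q + AᵀP(A−BK) = [23.8333 -17.7500; -17.7500 13.4318]
tr(P') = 37.2652

0.6667 -0.1818


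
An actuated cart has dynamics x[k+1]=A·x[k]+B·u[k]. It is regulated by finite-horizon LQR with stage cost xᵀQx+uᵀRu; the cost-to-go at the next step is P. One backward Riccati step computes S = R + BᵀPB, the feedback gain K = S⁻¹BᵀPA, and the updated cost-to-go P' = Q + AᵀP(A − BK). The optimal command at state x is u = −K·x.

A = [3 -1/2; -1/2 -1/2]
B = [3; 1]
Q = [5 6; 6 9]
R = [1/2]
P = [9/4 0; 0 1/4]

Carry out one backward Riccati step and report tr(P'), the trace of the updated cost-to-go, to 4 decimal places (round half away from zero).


15.0677

BᵀP = [6.7500 0.2500]
S = R + BᵀPB = [1/2] + [20.5000] = [21.0000]
BᵀPA = [20.1250 -3.5000]
K = S⁻¹·BᵀPA = [0.9583 -0.1667]
A−BK = [0.1250 0.0000; -1.4583 -0.3333]
AᵀP(A−BK) = [1.0260 0.0417; 0.0417 0.0417]
P' = Q + AᵀP(A−BK) = [6.0260 6.0417; 6.0417 9.0417]
tr(P') = 15.0677


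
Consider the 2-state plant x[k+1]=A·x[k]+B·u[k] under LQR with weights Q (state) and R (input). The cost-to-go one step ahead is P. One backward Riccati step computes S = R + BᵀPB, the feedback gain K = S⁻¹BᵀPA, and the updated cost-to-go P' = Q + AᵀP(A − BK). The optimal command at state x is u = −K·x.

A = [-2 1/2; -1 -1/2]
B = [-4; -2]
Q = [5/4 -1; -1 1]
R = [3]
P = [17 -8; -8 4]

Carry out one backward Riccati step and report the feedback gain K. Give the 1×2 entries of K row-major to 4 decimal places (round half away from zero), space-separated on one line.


BᵀP = [-52.0000 24.0000]
S = R + BᵀPB = [3] + [160.0000] = [163.0000]
BᵀPA = [80.0000 -38.0000]
K = S⁻¹·BᵀPA = [0.4908 -0.2331]
A−BK = [-0.0368 -0.4325; -0.0184 -0.9663]
AᵀP(A−BK) = [0.7362 -0.3497; -0.3497 0.3911]
P' = Q + AᵀP(A−BK) = [1.9862 -1.3497; -1.3497 1.3911]
tr(P') = 3.3773

0.4908 -0.2331


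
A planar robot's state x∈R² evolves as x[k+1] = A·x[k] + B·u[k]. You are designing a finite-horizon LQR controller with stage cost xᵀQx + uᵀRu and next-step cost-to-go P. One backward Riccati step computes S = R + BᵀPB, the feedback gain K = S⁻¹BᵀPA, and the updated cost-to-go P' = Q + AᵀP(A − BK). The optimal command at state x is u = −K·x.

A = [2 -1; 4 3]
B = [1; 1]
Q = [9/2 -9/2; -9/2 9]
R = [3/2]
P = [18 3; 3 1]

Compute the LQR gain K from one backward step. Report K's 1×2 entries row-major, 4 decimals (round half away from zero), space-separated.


2.1887 -0.3396

BᵀP = [21.0000 4.0000]
S = R + BᵀPB = [3/2] + [25.0000] = [26.5000]
BᵀPA = [58.0000 -9.0000]
K = S⁻¹·BᵀPA = [2.1887 -0.3396]
A−BK = [-0.1887 -0.6604; 1.8113 3.3396]
AᵀP(A−BK) = [9.0566 1.6981; 1.6981 5.9434]
P' = Q + AᵀP(A−BK) = [13.5566 -2.8019; -2.8019 14.9434]
tr(P') = 28.5000


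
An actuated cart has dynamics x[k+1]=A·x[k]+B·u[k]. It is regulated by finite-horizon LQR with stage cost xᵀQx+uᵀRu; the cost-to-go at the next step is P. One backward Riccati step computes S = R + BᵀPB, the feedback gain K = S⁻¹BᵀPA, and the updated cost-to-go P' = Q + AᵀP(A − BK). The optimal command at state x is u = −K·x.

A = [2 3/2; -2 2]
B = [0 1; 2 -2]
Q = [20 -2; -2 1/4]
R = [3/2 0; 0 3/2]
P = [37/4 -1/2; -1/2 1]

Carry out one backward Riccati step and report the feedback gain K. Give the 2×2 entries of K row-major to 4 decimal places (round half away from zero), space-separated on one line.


0.4022 1.3966 1.6425 1.0363

BᵀP = [-1.0000 2.0000; 10.2500 -2.5000]
S = R + BᵀPB = [3/2 0; 0 3/2] + [4.0000 -5.0000; -5.0000 15.2500] = [5.5000 -5.0000; -5.0000 16.7500]
BᵀPA = [-6.0000 2.5000; 25.5000 10.3750]
K = S⁻¹·BᵀPA = [0.4022 1.3966; 1.6425 1.0363]
A−BK = [0.3575 0.4637; 0.4804 1.2793]
AᵀP(A−BK) = [5.5307 5.2039; 5.2039 7.5691]
P' = Q + AᵀP(A−BK) = [25.5307 3.2039; 3.2039 7.8191]
tr(P') = 33.3499


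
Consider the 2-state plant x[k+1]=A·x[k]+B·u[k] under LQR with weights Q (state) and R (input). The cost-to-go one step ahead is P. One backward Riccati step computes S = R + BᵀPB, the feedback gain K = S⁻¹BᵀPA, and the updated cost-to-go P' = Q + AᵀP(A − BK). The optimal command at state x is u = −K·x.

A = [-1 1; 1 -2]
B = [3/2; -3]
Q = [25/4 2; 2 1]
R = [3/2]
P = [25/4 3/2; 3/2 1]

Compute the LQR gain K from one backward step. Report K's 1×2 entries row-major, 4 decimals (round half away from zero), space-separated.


BᵀP = [4.8750 -0.7500]
S = R + BᵀPB = [3/2] + [9.5625] = [11.0625]
BᵀPA = [-5.6250 6.3750]
K = S⁻¹·BᵀPA = [-0.5085 0.5763]
A−BK = [-0.2373 0.1356; -0.5254 -0.2712]
AᵀP(A−BK) = [1.3898 -0.5085; -0.5085 0.5763]
P' = Q + AᵀP(A−BK) = [7.6398 1.4915; 1.4915 1.5763]
tr(P') = 9.2161

-0.5085 0.5763


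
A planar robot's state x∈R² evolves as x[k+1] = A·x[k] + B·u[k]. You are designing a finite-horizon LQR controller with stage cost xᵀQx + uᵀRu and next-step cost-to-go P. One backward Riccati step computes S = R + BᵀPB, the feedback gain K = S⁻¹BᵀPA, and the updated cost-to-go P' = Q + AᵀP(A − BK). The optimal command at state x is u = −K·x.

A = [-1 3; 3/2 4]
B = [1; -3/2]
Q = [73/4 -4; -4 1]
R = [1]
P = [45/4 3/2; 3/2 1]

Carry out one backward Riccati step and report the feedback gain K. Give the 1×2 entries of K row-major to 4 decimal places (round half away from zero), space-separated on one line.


-0.9000 2.7000

BᵀP = [9.0000 0.0000]
S = R + BᵀPB = [1] + [9.0000] = [10.0000]
BᵀPA = [-9.0000 27.0000]
K = S⁻¹·BᵀPA = [-0.9000 2.7000]
A−BK = [-0.1000 0.3000; 0.1500 8.0500]
AᵀP(A−BK) = [0.9000 -2.7000; -2.7000 80.3500]
P' = Q + AᵀP(A−BK) = [19.1500 -6.7000; -6.7000 81.3500]
tr(P') = 100.5000


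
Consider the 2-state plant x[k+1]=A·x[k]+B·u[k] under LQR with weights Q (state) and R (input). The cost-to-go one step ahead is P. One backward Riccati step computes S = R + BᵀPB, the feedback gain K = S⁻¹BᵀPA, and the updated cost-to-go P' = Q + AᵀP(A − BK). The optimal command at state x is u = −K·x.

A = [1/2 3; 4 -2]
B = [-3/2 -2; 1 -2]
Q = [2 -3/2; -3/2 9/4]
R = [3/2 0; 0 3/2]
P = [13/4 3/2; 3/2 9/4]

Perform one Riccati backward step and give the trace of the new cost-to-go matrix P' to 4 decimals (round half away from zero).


12.7566

BᵀP = [-3.3750 0.0000; -9.5000 -7.5000]
S = R + BᵀPB = [3/2 0; 0 3/2] + [5.0625 6.7500; 6.7500 34.0000] = [6.5625 6.7500; 6.7500 35.5000]
BᵀPA = [-1.6875 -10.1250; -34.7500 -13.5000]
K = S⁻¹·BᵀPA = [0.9320 -1.4317; -1.1561 -0.1081]
A−BK = [-0.4142 0.6363; 0.7559 -0.7844]
AᵀP(A−BK) = [4.2115 -2.7959; -2.7959 4.2951]
P' = Q + AᵀP(A−BK) = [6.2115 -4.2959; -4.2959 6.5451]
tr(P') = 12.7566


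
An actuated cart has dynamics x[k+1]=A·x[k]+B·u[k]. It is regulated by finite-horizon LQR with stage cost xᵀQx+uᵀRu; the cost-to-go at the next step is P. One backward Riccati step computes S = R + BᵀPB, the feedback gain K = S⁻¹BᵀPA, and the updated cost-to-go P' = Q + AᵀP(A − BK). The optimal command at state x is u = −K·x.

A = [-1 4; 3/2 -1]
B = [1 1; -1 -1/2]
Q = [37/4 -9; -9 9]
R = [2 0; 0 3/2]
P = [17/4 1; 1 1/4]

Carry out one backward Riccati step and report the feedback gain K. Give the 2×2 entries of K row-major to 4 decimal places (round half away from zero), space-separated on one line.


-0.2404 1.3699 -0.3629 2.1167

BᵀP = [3.2500 0.7500; 3.7500 0.8750]
S = R + BᵀPB = [2 0; 0 3/2] + [2.5000 2.8750; 2.8750 3.3125] = [4.5000 2.8750; 2.8750 4.8125]
BᵀPA = [-2.1250 12.2500; -2.4375 14.1250]
K = S⁻¹·BᵀPA = [-0.2404 1.3699; -0.3629 2.1167]
A−BK = [-0.3967 0.5134; 1.0782 1.4282]
AᵀP(A−BK) = [0.4172 -2.3046; -2.3046 13.5706]
P' = Q + AᵀP(A−BK) = [9.6672 -11.3046; -11.3046 22.5706]
tr(P') = 32.2377


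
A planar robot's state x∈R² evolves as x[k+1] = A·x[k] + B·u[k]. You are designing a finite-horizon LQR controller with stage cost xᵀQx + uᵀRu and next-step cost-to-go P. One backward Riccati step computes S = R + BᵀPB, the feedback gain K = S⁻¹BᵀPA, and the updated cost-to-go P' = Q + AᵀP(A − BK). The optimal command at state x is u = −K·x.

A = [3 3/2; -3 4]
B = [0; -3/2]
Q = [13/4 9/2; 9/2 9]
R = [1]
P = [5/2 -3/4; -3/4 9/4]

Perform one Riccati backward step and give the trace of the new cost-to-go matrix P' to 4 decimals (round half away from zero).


48.0470

BᵀP = [1.1250 -3.3750]
S = R + BᵀPB = [1] + [5.0625] = [6.0625]
BᵀPA = [13.5000 -11.8125]
K = S⁻¹·BᵀPA = [2.2268 -1.9485]
A−BK = [3.0000 1.5000; 0.3402 1.0773]
AᵀP(A−BK) = [26.1881 4.9291; 4.9291 9.6089]
P' = Q + AᵀP(A−BK) = [29.4381 9.4291; 9.4291 18.6089]
tr(P') = 48.0470


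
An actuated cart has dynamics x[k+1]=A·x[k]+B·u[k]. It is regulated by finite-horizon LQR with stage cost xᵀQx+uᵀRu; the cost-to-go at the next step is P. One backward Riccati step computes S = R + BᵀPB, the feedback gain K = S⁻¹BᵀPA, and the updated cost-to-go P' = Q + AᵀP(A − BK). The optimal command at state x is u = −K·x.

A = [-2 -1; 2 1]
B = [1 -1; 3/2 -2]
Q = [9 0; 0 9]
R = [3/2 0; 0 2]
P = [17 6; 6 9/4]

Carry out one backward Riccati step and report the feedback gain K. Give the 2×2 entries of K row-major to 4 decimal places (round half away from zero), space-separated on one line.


BᵀP = [26.0000 9.3750; -29.0000 -10.5000]
S = R + BᵀPB = [3/2 0; 0 2] + [40.0625 -44.7500; -44.7500 50.0000] = [41.5625 -44.7500; -44.7500 52.0000]
BᵀPA = [-33.2500 -16.6250; 37.0000 18.5000]
K = S⁻¹·BᵀPA = [-0.4616 -0.2308; 0.3143 0.1571]
A−BK = [-1.2241 -0.6121; 3.3210 1.6605]
AᵀP(A−BK) = [2.0228 1.0114; 1.0114 0.5057]
P' = Q + AᵀP(A−BK) = [11.0228 1.0114; 1.0114 9.5057]
tr(P') = 20.5286

-0.4616 -0.2308 0.3143 0.1571


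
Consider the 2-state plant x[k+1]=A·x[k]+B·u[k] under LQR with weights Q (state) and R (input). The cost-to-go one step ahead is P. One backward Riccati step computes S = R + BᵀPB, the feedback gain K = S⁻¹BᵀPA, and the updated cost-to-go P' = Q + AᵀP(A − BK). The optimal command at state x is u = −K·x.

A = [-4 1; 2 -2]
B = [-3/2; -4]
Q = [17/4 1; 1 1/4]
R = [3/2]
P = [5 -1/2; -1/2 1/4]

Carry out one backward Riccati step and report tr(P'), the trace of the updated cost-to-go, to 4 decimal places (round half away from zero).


BᵀP = [-5.5000 -0.2500]
S = R + BᵀPB = [3/2] + [9.2500] = [10.7500]
BᵀPA = [21.5000 -5.0000]
K = S⁻¹·BᵀPA = [2.0000 -0.4651]
A−BK = [-1.0000 0.3023; 10.0000 -3.8605]
AᵀP(A−BK) = [46.0000 -16.0000; -16.0000 5.6744]
P' = Q + AᵀP(A−BK) = [50.2500 -15.0000; -15.0000 5.9244]
tr(P') = 56.1744

56.1744


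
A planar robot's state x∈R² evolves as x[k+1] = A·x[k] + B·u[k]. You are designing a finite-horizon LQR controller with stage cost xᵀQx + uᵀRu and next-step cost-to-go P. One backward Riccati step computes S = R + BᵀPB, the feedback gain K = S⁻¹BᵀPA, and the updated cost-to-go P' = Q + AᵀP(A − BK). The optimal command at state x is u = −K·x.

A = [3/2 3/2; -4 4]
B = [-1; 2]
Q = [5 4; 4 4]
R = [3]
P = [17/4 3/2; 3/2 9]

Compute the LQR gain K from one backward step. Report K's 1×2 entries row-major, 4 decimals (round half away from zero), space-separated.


BᵀP = [-1.2500 16.5000]
S = R + BᵀPB = [3] + [34.2500] = [37.2500]
BᵀPA = [-67.8750 64.1250]
K = S⁻¹·BᵀPA = [-1.8221 1.7215]
A−BK = [-0.3221 3.2215; -0.3557 0.5570]
AᵀP(A−BK) = [11.8842 -17.5923; -17.5923 61.1728]
P' = Q + AᵀP(A−BK) = [16.8842 -13.5923; -13.5923 65.1728]
tr(P') = 82.0570

-1.8221 1.7215


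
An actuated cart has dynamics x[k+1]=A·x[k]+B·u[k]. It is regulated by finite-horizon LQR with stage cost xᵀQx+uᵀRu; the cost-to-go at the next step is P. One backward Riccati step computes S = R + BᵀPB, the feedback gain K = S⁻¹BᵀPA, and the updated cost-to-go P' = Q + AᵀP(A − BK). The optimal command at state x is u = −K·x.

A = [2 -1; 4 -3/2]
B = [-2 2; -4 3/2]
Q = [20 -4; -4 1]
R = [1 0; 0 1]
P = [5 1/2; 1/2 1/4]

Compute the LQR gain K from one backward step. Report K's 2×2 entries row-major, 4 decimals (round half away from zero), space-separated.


-0.6989 0.2759 0.3310 -0.2184

BᵀP = [-12.0000 -2.0000; 10.7500 1.3750]
S = R + BᵀPB = [1 0; 0 1] + [32.0000 -27.0000; -27.0000 23.5625] = [33.0000 -27.0000; -27.0000 24.5625]
BᵀPA = [-32.0000 15.0000; 27.0000 -12.8125]
K = S⁻¹·BᵀPA = [-0.6989 0.2759; 0.3310 -0.2184]
A−BK = [-0.0598 -0.0115; 0.7080 -0.0690]
AᵀP(A−BK) = [0.6989 -0.2759; -0.2759 0.1264]
P' = Q + AᵀP(A−BK) = [20.6989 -4.2759; -4.2759 1.1264]
tr(P') = 21.8253
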